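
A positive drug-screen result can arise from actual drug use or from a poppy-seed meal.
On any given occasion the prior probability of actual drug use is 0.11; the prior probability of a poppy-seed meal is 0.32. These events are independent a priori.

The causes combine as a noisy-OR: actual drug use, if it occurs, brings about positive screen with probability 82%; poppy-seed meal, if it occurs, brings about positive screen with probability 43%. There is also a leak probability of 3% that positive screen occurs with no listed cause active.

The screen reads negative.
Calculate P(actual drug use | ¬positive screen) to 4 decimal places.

P(actual drug use | ¬positive screen) ≈ 0.0218

Under noisy-OR, P(positive screen | causes) = 1 − (1−0.03)·∏(1−qᵢ) over the active causes.
For the numerator, keep only actual drug use=true terms: 0.013060 + 0.003503 = 0.016563
Normalizer over all consistent configurations: 0.97*0.89*0.68 + 0.5529*0.89*0.32 + 0.1746*0.11*0.68 + 0.099522*0.11*0.32 = 0.761073
Posterior = 0.016563 / 0.761073 ≈ 0.0218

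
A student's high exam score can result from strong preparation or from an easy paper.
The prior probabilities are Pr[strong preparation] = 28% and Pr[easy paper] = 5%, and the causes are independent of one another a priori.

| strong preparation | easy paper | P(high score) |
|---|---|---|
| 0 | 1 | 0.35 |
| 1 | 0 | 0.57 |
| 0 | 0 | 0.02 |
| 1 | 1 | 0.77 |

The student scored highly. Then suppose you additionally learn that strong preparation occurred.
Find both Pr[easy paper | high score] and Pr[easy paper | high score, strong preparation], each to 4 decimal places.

Pr[easy paper | high score] ≈ 0.1239; Pr[easy paper | high score, strong preparation] ≈ 0.0664

P(high score) = 0.02×0.72×0.95 + 0.35×0.72×0.05 + 0.57×0.28×0.95 + 0.77×0.28×0.05 = 0.013680 + 0.012600 + 0.151620 + 0.010780 = 0.188680
Of this, 0.023380 comes from 0.012600 + 0.010780 (the easy paper=true cases).
P(easy paper | high score) = 0.023380 / 0.188680 ≈ 0.1239

Now condition on the additional information:
For the numerator, keep only easy paper=true terms: 0.77·0.05 = 0.038500
Denominator P(high score | strong preparation): 0.57·0.95 + 0.77·0.05 = 0.580000
Posterior = 0.038500 / 0.580000 ≈ 0.0664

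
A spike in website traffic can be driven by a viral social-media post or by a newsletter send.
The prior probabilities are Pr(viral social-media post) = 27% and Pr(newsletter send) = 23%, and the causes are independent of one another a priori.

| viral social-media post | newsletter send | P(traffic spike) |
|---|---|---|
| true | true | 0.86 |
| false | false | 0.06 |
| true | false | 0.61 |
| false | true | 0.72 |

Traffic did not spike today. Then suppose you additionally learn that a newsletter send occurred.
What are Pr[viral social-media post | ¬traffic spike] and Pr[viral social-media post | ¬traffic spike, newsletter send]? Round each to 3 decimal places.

Weight on viral social-media post=true, given the evidence: 0.081081 + 0.008694 = 0.089775
Denominator P(¬traffic spike): 0.94·0.73·0.77 + 0.28·0.73·0.23 + 0.39·0.27·0.77 + 0.14·0.27·0.23 = 0.665161
Posterior = 0.089775 / 0.665161 ≈ 0.135

Now condition on the additional information:
Numerator (weight on configurations with viral social-media post): 0.14·0.27 = 0.037800
Normalizer over all consistent configurations: 0.28·0.73 + 0.14·0.27 = 0.242200
Posterior = 0.037800 / 0.242200 ≈ 0.156

Pr[viral social-media post | ¬traffic spike] ≈ 0.135; Pr[viral social-media post | ¬traffic spike, newsletter send] ≈ 0.156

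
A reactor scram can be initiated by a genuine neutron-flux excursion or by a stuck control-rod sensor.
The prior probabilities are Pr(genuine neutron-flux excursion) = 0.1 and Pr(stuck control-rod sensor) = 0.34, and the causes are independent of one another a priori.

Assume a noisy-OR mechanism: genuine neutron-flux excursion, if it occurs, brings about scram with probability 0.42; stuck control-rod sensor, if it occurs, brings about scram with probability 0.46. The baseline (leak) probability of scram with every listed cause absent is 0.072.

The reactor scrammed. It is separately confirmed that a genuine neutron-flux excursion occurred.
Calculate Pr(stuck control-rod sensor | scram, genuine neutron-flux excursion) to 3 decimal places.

Under noisy-OR, P(scram | causes) = 1 − (1−0.072)·∏(1−qᵢ) over the active causes.
For the numerator, keep only stuck control-rod sensor=true terms: 0.70935·0.34 = 0.241179
Denominator P(scram | genuine neutron-flux excursion): 0.46176·0.66 + 0.70935·0.34 = 0.545941
Posterior = 0.241179 / 0.545941 ≈ 0.442

Pr(stuck control-rod sensor | scram, genuine neutron-flux excursion) ≈ 0.442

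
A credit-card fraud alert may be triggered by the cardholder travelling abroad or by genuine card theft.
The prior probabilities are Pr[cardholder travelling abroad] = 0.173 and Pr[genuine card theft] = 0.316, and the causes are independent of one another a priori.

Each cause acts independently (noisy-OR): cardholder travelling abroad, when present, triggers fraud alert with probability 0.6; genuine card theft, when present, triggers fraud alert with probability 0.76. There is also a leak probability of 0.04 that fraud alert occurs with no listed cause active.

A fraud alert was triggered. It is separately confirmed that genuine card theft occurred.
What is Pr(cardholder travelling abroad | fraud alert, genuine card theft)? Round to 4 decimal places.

Under noisy-OR, P(fraud alert | causes) = 1 − (1−0.04)·∏(1−qᵢ) over the active causes.
Numerator (weight on configurations with cardholder travelling abroad): 0.90784×0.173 = 0.157056
Normalizer over all consistent configurations: 0.7696×0.827 + 0.90784×0.173 = 0.793515
P(cardholder travelling abroad | fraud alert, genuine card theft) = 0.157056/0.793515 ≈ 0.1979

Pr(cardholder travelling abroad | fraud alert, genuine card theft) ≈ 0.1979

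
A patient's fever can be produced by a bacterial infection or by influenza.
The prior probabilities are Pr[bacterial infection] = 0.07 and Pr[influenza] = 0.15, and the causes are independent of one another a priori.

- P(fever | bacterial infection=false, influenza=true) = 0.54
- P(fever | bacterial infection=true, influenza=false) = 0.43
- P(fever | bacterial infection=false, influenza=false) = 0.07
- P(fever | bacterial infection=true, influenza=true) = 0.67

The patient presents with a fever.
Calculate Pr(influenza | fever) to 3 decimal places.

Pr(influenza | fever) ≈ 0.504

P(fever) = 0.07·0.93·0.85 + 0.54·0.93·0.15 + 0.43·0.07·0.85 + 0.67·0.07·0.15 = 0.055335 + 0.075330 + 0.025585 + 0.007035 = 0.163285
Restricting to configurations with influenza present: 0.075330 + 0.007035 = 0.082365.
So P(influenza | fever) = 0.082365/0.163285 ≈ 0.504.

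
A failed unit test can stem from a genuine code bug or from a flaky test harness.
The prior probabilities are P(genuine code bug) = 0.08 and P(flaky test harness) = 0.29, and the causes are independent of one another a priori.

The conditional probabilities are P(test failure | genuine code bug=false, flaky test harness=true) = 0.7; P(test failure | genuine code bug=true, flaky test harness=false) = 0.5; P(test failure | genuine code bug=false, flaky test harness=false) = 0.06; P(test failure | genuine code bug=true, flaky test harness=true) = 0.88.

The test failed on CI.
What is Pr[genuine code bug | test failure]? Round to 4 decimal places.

P(test failure) = 0.06·0.92·0.71 + 0.7·0.92·0.29 + 0.5·0.08·0.71 + 0.88·0.08·0.29 = 0.039192 + 0.186760 + 0.028400 + 0.020416 = 0.274768
Restricting to configurations with genuine code bug present: 0.028400 + 0.020416 = 0.048816.
So P(genuine code bug | test failure) = 0.048816/0.274768 ≈ 0.1777.

Pr[genuine code bug | test failure] ≈ 0.1777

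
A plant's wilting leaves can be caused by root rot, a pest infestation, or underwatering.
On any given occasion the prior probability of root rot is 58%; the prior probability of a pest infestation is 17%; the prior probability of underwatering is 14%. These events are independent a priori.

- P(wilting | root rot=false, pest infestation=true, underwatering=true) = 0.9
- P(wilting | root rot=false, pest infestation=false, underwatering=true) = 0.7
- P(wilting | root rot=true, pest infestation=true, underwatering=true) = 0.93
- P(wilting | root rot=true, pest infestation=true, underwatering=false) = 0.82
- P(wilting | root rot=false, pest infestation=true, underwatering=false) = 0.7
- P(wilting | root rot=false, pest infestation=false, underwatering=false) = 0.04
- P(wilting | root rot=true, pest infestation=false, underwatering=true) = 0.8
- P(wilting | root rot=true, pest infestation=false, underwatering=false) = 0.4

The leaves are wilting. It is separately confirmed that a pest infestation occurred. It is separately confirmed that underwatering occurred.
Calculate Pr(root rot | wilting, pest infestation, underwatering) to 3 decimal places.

For the numerator, keep only root rot=true terms: 0.93·0.58 = 0.539400
Denominator P(wilting | pest infestation, underwatering): 0.9·0.42 + 0.93·0.58 = 0.917400
P(root rot | wilting, pest infestation, underwatering) = 0.539400/0.917400 ≈ 0.588

Pr(root rot | wilting, pest infestation, underwatering) ≈ 0.588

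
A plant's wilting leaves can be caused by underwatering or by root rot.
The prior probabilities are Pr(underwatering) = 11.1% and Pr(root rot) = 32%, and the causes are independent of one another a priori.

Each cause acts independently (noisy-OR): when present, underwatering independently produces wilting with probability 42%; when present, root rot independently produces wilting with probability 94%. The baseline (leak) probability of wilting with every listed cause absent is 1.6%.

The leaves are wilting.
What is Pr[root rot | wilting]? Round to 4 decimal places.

Pr[root rot | wilting] ≈ 0.8777

Under noisy-OR, P(wilting | causes) = 1 − (1−0.016)·∏(1−qᵢ) over the active causes.
Sum P(wilting|·) weighted by the priors over the 4 (underwatering, root rot) configurations:
  P(wilting) = 0.016×0.889×0.68 + 0.94096×0.889×0.32 + 0.42928×0.111×0.68 + 0.965757×0.111×0.32
        = 0.009672 + 0.267684 + 0.032402 + 0.034304 = 0.344062
Keeping only the root rot-present terms gives 0.301988, so
  P(root rot | wilting) = 0.301988 / 0.344062 ≈ 0.8777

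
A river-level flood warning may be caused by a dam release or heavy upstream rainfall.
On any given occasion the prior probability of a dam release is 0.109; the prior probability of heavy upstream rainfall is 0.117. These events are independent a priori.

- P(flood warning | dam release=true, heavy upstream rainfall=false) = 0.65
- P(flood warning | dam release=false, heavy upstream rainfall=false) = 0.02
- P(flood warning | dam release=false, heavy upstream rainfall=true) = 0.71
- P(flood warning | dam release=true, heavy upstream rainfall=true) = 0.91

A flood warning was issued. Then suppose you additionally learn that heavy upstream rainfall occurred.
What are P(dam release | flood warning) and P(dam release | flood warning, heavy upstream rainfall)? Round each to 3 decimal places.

Numerator (weight on configurations with dam release): 0.062561 + 0.011605 = 0.074166
The normalizing constant is 0.02*0.891*0.883 + 0.71*0.891*0.117 + 0.65*0.109*0.883 + 0.91*0.109*0.117 = 0.163916
P(dam release | flood warning) = 0.074166/0.163916 ≈ 0.452

With the extra evidence:
Numerator (weight on configurations with dam release): 0.91·0.109 = 0.099190
Normalizer over all consistent configurations: 0.71·0.891 + 0.91·0.109 = 0.731800
Posterior = 0.099190 / 0.731800 ≈ 0.136

P(dam release | flood warning) ≈ 0.452; P(dam release | flood warning, heavy upstream rainfall) ≈ 0.136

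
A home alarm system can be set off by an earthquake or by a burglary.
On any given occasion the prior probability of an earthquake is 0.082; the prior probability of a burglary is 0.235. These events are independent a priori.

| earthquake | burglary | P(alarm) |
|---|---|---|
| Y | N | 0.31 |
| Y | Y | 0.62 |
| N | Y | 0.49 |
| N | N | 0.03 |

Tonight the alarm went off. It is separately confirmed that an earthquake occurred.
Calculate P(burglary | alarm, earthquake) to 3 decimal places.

By total probability over both values of burglary:
  P(alarm | earthquake) = 0.31*0.765 + 0.62*0.235
        = 0.237150 + 0.145700 = 0.382850
Configurations with burglary contribute 0.145700, so
  P(burglary | alarm, earthquake) = 0.145700 / 0.382850 ≈ 0.381

P(burglary | alarm, earthquake) ≈ 0.381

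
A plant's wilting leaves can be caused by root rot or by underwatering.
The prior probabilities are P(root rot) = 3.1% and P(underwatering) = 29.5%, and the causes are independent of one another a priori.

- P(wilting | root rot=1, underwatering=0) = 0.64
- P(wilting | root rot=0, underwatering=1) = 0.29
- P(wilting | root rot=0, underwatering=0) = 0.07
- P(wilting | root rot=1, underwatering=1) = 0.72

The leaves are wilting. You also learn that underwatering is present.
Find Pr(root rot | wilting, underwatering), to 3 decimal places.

Sum P(wilting|·) weighted by the priors over both values of root rot:
  P(wilting | underwatering) = 0.29×0.969 + 0.72×0.031
        = 0.281010 + 0.022320 = 0.303330
Keeping only the root rot-present terms gives 0.022320, so
  P(root rot | wilting, underwatering) = 0.022320 / 0.303330 ≈ 0.074

Pr(root rot | wilting, underwatering) ≈ 0.074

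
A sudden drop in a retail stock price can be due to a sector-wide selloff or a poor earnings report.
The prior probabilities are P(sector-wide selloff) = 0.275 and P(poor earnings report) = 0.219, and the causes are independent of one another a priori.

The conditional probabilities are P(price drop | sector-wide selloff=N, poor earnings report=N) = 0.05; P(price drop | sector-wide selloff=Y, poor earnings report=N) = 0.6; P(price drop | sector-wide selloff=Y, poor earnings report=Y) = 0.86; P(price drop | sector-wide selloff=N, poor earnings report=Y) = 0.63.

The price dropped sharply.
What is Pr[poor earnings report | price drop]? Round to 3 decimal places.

P(price drop) = 0.05*0.725*0.781 + 0.63*0.725*0.219 + 0.6*0.275*0.781 + 0.86*0.275*0.219 = 0.028311 + 0.100028 + 0.128865 + 0.051794 = 0.308998
The poor earnings report-present share is 0.100028 + 0.051794 = 0.151822.
So P(poor earnings report | price drop) = 0.151822/0.308998 ≈ 0.491.

Pr[poor earnings report | price drop] ≈ 0.491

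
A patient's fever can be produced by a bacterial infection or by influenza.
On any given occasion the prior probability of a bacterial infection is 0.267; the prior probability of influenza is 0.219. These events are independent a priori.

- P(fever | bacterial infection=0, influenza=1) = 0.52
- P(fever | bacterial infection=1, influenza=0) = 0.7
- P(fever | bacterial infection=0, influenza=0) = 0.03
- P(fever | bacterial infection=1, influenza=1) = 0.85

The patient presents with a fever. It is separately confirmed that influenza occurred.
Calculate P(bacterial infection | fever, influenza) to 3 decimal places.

By total probability over both values of bacterial infection:
  P(fever | influenza) = 0.52*0.733 + 0.85*0.267
        = 0.381160 + 0.226950 = 0.608110
The terms with bacterial infection present sum to 0.226950, so
  P(bacterial infection | fever, influenza) = 0.226950 / 0.608110 ≈ 0.373

P(bacterial infection | fever, influenza) ≈ 0.373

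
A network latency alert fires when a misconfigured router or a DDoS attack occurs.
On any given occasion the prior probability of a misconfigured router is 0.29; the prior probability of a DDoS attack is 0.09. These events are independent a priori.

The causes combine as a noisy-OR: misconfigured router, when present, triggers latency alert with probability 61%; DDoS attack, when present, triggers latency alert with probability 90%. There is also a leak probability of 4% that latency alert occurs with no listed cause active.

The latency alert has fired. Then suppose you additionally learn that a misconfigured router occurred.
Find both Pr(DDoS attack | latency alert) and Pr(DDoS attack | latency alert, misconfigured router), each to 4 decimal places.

Pr(DDoS attack | latency alert) ≈ 0.3027; Pr(DDoS attack | latency alert, misconfigured router) ≈ 0.1321

Under noisy-OR, P(latency alert | causes) = 1 − (1−0.04)·∏(1−qᵢ) over the active causes.
P(latency alert) = 0.04×0.71×0.91 + 0.904×0.71×0.09 + 0.6256×0.29×0.91 + 0.96256×0.29×0.09 = 0.025844 + 0.057766 + 0.165096 + 0.025123 = 0.273829
Of this, 0.082889 comes from 0.057766 + 0.025123 (the DDoS attack=true cases).
P(DDoS attack | latency alert) = 0.082889 / 0.273829 ≈ 0.3027

Now also conditioning on misconfigured router=true:
P(latency alert | misconfigured router) = 0.6256·0.91 + 0.96256·0.09 = 0.569296 + 0.086630 = 0.655926
Restricting to configurations with DDoS attack present: 0.96256·0.09 = 0.086630.
So P(DDoS attack | latency alert, misconfigured router) = 0.086630/0.655926 ≈ 0.1321.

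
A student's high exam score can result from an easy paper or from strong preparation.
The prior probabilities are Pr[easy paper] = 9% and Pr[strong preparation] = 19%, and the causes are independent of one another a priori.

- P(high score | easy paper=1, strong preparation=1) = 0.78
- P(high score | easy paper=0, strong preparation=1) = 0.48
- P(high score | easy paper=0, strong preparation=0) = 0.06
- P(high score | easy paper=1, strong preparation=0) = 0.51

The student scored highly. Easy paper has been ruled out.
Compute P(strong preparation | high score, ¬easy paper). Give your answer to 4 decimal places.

Weight on strong preparation=true, given the evidence: 0.48*0.19 = 0.091200
Denominator P(high score | ¬easy paper): 0.06*0.81 + 0.48*0.19 = 0.139800
Posterior = 0.091200 / 0.139800 ≈ 0.6524

P(strong preparation | high score, ¬easy paper) ≈ 0.6524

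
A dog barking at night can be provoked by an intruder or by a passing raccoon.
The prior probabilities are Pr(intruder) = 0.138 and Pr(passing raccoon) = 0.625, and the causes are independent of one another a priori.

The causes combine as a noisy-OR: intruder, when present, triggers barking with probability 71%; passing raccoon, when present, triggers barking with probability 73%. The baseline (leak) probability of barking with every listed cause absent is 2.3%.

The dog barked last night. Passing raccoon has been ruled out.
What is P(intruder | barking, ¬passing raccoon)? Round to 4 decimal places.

P(intruder | barking, ¬passing raccoon) ≈ 0.8330

Under noisy-OR, P(barking | causes) = 1 − (1−0.023)·∏(1−qᵢ) over the active causes.
P(barking | ¬passing raccoon) = 0.023×0.862 + 0.71667×0.138 = 0.019826 + 0.098900 = 0.118726
Of this, 0.098900 comes from 0.71667×0.138 (the intruder=true cases).
P(intruder | barking, ¬passing raccoon) = 0.098900 / 0.118726 ≈ 0.8330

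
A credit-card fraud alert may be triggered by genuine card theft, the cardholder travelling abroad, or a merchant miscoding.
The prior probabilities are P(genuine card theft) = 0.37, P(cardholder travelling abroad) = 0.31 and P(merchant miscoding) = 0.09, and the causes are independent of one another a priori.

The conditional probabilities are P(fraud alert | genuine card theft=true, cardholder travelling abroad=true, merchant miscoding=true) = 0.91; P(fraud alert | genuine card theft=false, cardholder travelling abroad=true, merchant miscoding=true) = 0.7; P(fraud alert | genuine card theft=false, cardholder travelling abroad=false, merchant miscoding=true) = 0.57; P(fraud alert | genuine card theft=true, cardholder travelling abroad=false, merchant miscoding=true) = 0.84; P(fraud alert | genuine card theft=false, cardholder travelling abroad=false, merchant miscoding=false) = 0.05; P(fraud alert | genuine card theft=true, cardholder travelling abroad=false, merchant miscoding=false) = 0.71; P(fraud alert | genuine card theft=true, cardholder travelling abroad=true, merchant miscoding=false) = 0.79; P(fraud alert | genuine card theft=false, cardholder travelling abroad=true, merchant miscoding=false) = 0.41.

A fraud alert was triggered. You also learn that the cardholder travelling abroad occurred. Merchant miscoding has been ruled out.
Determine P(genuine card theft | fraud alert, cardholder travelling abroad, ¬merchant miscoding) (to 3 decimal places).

Numerator (weight on configurations with genuine card theft): 0.79*0.37 = 0.292300
Normalizer over all consistent configurations: 0.41*0.63 + 0.79*0.37 = 0.550600
Posterior = 0.292300 / 0.550600 ≈ 0.531

P(genuine card theft | fraud alert, cardholder travelling abroad, ¬merchant miscoding) ≈ 0.531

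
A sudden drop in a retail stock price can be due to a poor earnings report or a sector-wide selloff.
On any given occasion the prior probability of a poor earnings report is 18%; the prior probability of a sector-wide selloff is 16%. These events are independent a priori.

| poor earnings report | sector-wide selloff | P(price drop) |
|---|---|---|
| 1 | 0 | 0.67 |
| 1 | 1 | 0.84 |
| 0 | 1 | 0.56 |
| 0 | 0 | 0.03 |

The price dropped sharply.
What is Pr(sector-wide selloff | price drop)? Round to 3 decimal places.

Pr(sector-wide selloff | price drop) ≈ 0.445

Sum P(price drop|·) weighted by the priors over the 4 (poor earnings report, sector-wide selloff) configurations:
  P(price drop) = 0.03*0.82*0.84 + 0.56*0.82*0.16 + 0.67*0.18*0.84 + 0.84*0.18*0.16
        = 0.020664 + 0.073472 + 0.101304 + 0.024192 = 0.219632
Keeping only the sector-wide selloff-present terms gives 0.097664, so
  P(sector-wide selloff | price drop) = 0.097664 / 0.219632 ≈ 0.445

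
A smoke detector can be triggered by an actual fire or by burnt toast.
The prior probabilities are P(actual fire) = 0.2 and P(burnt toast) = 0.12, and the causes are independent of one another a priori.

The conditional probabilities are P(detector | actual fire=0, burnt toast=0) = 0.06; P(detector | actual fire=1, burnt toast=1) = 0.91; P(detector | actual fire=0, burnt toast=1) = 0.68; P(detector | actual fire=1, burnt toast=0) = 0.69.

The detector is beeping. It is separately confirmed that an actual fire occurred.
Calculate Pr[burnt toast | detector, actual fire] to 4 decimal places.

Pr[burnt toast | detector, actual fire] ≈ 0.1524

P(detector | actual fire) = 0.69·0.88 + 0.91·0.12 = 0.607200 + 0.109200 = 0.716400
The burnt toast-present share is 0.91·0.12 = 0.109200.
P(burnt toast | detector, actual fire) = 0.109200 / 0.716400 ≈ 0.1524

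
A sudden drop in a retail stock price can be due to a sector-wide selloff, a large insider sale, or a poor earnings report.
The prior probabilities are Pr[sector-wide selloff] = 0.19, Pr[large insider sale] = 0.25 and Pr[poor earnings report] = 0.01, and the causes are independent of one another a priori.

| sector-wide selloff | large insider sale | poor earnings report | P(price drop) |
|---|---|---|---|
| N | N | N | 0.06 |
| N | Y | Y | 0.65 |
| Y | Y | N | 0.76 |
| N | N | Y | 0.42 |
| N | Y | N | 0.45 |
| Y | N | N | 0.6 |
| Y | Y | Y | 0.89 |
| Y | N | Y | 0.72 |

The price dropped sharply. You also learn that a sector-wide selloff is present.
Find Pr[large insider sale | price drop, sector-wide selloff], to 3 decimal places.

Pr[large insider sale | price drop, sector-wide selloff] ≈ 0.297

Sum P(price drop|·) weighted by the priors over the 4 (large insider sale, poor earnings report) configurations:
  P(price drop | sector-wide selloff) = 0.6·0.75·0.99 + 0.72·0.75·0.01 + 0.76·0.25·0.99 + 0.89·0.25·0.01
        = 0.445500 + 0.005400 + 0.188100 + 0.002225 = 0.641225
Configurations with large insider sale contribute 0.190325, so
  P(large insider sale | price drop, sector-wide selloff) = 0.190325 / 0.641225 ≈ 0.297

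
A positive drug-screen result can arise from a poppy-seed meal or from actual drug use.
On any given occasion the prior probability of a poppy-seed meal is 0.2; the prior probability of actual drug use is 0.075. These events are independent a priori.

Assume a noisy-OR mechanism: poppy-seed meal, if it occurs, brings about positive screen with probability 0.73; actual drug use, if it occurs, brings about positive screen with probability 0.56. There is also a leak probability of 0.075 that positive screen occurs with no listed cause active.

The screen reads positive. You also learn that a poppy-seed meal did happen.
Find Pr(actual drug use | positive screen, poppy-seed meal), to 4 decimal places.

Pr(actual drug use | positive screen, poppy-seed meal) ≈ 0.0878

Under noisy-OR, P(positive screen | causes) = 1 − (1−0.075)·∏(1−qᵢ) over the active causes.
P(positive screen | poppy-seed meal) = 0.75025·0.925 + 0.89011·0.075 = 0.693981 + 0.066758 = 0.760739
Of this, 0.066758 comes from 0.89011·0.075 (the actual drug use=true cases).
Hence the posterior is 0.066758/0.760739 ≈ 0.0878.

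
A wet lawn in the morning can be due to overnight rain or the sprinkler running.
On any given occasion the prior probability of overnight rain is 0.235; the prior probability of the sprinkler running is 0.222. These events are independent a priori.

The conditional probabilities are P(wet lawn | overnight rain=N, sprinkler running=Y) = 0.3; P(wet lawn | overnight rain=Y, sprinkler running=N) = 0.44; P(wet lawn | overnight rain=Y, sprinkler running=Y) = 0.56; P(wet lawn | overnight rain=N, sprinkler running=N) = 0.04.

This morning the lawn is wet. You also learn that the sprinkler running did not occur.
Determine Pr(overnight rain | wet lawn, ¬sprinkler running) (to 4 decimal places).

For the numerator, keep only overnight rain=true terms: 0.44×0.235 = 0.103400
Denominator P(wet lawn | ¬sprinkler running): 0.04×0.765 + 0.44×0.235 = 0.134000
Posterior = 0.103400 / 0.134000 ≈ 0.7716

Pr(overnight rain | wet lawn, ¬sprinkler running) ≈ 0.7716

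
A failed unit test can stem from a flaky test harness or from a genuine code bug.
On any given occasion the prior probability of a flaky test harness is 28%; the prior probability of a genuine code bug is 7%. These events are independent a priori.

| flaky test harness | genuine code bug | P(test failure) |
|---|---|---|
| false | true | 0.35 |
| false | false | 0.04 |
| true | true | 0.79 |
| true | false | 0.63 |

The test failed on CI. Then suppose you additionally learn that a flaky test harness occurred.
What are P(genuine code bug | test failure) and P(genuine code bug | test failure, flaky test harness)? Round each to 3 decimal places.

Numerator (weight on configurations with genuine code bug): 0.017640 + 0.015484 = 0.033124
The normalizing constant is 0.04×0.72×0.93 + 0.35×0.72×0.07 + 0.63×0.28×0.93 + 0.79×0.28×0.07 = 0.223960
Posterior = 0.033124 / 0.223960 ≈ 0.148

Now condition on the additional information:
Sum P(test failure|·) weighted by the priors over both values of genuine code bug:
  P(test failure | flaky test harness) = 0.63·0.93 + 0.79·0.07
        = 0.585900 + 0.055300 = 0.641200
The terms with genuine code bug present sum to 0.055300, so
  P(genuine code bug | test failure, flaky test harness) = 0.055300 / 0.641200 ≈ 0.086

P(genuine code bug | test failure) ≈ 0.148; P(genuine code bug | test failure, flaky test harness) ≈ 0.086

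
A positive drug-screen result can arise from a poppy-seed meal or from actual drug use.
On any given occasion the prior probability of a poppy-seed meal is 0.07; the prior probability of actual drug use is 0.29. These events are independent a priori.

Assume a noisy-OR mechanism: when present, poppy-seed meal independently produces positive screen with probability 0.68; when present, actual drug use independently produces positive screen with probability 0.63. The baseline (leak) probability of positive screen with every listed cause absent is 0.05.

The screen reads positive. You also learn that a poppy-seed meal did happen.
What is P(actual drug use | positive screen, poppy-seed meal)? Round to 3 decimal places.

Under noisy-OR, P(positive screen | causes) = 1 − (1−0.05)·∏(1−qᵢ) over the active causes.
Sum P(positive screen|·) weighted by the priors over both values of actual drug use:
  P(positive screen | poppy-seed meal) = 0.696*0.71 + 0.88752*0.29
        = 0.494160 + 0.257381 = 0.751541
The terms with actual drug use present sum to 0.257381, so
  P(actual drug use | positive screen, poppy-seed meal) = 0.257381 / 0.751541 ≈ 0.342

P(actual drug use | positive screen, poppy-seed meal) ≈ 0.342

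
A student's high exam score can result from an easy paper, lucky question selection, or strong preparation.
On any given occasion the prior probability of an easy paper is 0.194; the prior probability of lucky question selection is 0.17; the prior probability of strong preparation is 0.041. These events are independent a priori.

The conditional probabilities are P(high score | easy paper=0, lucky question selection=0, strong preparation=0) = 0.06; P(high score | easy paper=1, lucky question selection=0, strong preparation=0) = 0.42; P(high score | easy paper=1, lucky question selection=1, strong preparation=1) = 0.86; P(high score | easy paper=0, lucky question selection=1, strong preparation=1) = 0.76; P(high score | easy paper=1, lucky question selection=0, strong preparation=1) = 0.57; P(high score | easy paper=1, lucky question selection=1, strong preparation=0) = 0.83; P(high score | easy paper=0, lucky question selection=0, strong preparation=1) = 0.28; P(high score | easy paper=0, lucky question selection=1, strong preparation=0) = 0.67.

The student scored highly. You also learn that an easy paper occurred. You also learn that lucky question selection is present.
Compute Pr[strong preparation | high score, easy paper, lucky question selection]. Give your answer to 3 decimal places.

P(high score | easy paper, lucky question selection) = 0.83*0.959 + 0.86*0.041 = 0.795970 + 0.035260 = 0.831230
The strong preparation-present share is 0.86*0.041 = 0.035260.
Hence the posterior is 0.035260/0.831230 ≈ 0.042.

Pr[strong preparation | high score, easy paper, lucky question selection] ≈ 0.042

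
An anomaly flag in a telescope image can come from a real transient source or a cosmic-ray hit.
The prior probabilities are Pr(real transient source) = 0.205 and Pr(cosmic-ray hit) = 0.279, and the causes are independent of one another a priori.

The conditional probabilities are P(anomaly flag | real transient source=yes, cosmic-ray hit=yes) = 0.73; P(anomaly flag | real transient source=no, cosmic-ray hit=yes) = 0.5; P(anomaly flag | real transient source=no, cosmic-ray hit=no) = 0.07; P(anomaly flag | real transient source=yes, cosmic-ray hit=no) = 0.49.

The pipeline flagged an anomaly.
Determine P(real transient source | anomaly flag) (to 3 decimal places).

Numerator (weight on configurations with real transient source): 0.072424 + 0.041752 = 0.114176
Denominator P(anomaly flag): 0.07·0.795·0.721 + 0.5·0.795·0.279 + 0.49·0.205·0.721 + 0.73·0.205·0.279 = 0.265203
P(real transient source | anomaly flag) = 0.114176/0.265203 ≈ 0.431

P(real transient source | anomaly flag) ≈ 0.431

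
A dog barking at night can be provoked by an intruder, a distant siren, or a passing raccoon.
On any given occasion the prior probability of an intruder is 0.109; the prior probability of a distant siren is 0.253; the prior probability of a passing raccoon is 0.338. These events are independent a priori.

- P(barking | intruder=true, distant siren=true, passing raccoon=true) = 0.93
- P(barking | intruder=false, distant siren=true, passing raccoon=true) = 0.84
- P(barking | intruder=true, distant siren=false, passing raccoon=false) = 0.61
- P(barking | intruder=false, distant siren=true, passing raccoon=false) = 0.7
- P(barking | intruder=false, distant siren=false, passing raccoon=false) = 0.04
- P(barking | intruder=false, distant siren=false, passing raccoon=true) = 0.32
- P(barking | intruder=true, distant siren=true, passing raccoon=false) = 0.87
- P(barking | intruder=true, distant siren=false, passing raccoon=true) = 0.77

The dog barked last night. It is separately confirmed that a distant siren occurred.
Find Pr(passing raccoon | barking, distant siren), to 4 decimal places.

Sum P(barking|·) weighted by the priors over the 4 (intruder, passing raccoon) configurations:
  P(barking | distant siren) = 0.7·0.891·0.662 + 0.84·0.891·0.338 + 0.87·0.109·0.662 + 0.93·0.109·0.338
        = 0.412889 + 0.252973 + 0.062777 + 0.034263 = 0.762902
The terms with passing raccoon present sum to 0.287236, so
  P(passing raccoon | barking, distant siren) = 0.287236 / 0.762902 ≈ 0.3765

Pr(passing raccoon | barking, distant siren) ≈ 0.3765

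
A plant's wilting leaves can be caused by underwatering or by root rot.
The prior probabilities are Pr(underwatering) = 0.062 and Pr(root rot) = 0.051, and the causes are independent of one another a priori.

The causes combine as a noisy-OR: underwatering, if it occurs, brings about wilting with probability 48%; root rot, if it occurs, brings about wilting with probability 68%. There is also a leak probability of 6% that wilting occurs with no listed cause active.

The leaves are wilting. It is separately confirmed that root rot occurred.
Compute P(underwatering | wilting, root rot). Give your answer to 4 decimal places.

P(underwatering | wilting, root rot) ≈ 0.0739

Under noisy-OR, P(wilting | causes) = 1 − (1−0.06)·∏(1−qᵢ) over the active causes.
For the numerator, keep only underwatering=true terms: 0.843584*0.062 = 0.052302
Denominator P(wilting | root rot): 0.6992*0.938 + 0.843584*0.062 = 0.708152
Posterior = 0.052302 / 0.708152 ≈ 0.0739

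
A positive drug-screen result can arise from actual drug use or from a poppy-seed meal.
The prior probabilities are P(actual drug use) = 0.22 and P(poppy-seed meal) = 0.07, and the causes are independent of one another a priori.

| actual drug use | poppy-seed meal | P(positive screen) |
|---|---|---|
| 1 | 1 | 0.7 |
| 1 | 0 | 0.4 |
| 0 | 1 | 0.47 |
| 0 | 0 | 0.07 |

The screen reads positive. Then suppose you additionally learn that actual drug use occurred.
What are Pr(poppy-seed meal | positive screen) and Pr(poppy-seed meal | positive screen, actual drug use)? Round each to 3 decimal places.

By total probability over the 4 (actual drug use, poppy-seed meal) configurations:
  P(positive screen) = 0.07×0.78×0.93 + 0.47×0.78×0.07 + 0.4×0.22×0.93 + 0.7×0.22×0.07
        = 0.050778 + 0.025662 + 0.081840 + 0.010780 = 0.169060
Configurations with poppy-seed meal contribute 0.036442, so
  P(poppy-seed meal | positive screen) = 0.036442 / 0.169060 ≈ 0.216

Now condition on the additional information:
Sum P(positive screen|·) weighted by the priors over both values of poppy-seed meal:
  P(positive screen | actual drug use) = 0.4*0.93 + 0.7*0.07
        = 0.372000 + 0.049000 = 0.421000
The terms with poppy-seed meal present sum to 0.049000, so
  P(poppy-seed meal | positive screen, actual drug use) = 0.049000 / 0.421000 ≈ 0.116

Pr(poppy-seed meal | positive screen) ≈ 0.216; Pr(poppy-seed meal | positive screen, actual drug use) ≈ 0.116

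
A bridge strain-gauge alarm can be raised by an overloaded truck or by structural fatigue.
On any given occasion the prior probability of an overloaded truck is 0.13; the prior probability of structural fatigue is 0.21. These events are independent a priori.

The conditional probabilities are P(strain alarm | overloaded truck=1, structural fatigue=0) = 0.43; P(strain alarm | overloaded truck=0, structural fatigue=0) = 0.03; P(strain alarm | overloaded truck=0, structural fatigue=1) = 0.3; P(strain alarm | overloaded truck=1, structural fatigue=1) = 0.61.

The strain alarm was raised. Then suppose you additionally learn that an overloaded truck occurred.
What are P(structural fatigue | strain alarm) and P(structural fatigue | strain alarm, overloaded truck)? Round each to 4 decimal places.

Enumerate the 4 (overloaded truck, structural fatigue) configurations and weight by the priors:
  P(strain alarm) = 0.03×0.87×0.79 + 0.3×0.87×0.21 + 0.43×0.13×0.79 + 0.61×0.13×0.21
        = 0.020619 + 0.054810 + 0.044161 + 0.016653 = 0.136243
Configurations with structural fatigue contribute 0.071463, so
  P(structural fatigue | strain alarm) = 0.071463 / 0.136243 ≈ 0.5245

Now condition on the additional information:
P(strain alarm | overloaded truck) = 0.43*0.79 + 0.61*0.21 = 0.339700 + 0.128100 = 0.467800
Of this, 0.128100 comes from 0.61*0.21 (the structural fatigue=true cases).
Hence the posterior is 0.128100/0.467800 ≈ 0.2738.

P(structural fatigue | strain alarm) ≈ 0.5245; P(structural fatigue | strain alarm, overloaded truck) ≈ 0.2738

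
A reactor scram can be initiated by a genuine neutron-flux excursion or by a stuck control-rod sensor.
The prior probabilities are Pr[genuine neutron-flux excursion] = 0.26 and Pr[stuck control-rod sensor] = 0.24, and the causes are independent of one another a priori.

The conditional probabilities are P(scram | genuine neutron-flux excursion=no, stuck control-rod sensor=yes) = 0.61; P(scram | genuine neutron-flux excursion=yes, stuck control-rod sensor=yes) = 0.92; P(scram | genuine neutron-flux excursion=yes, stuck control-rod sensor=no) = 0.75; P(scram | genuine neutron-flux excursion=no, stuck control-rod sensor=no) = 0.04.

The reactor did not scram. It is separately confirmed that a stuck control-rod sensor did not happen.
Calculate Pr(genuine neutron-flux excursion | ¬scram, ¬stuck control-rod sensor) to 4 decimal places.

P(¬scram | ¬stuck control-rod sensor) = 0.96×0.74 + 0.25×0.26 = 0.710400 + 0.065000 = 0.775400
Restricting to configurations with genuine neutron-flux excursion present: 0.25×0.26 = 0.065000.
Hence the posterior is 0.065000/0.775400 ≈ 0.0838.

Pr(genuine neutron-flux excursion | ¬scram, ¬stuck control-rod sensor) ≈ 0.0838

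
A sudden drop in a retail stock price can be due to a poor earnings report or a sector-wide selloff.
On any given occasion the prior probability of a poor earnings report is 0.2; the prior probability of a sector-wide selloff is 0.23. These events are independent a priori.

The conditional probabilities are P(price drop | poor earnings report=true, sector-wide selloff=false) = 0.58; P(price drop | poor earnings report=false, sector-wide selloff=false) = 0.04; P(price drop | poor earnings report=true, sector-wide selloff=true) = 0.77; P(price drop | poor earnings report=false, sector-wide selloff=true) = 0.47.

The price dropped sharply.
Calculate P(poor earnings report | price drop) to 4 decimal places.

P(price drop) = 0.04×0.8×0.77 + 0.47×0.8×0.23 + 0.58×0.2×0.77 + 0.77×0.2×0.23 = 0.024640 + 0.086480 + 0.089320 + 0.035420 = 0.235860
The poor earnings report-present share is 0.089320 + 0.035420 = 0.124740.
P(poor earnings report | price drop) = 0.124740 / 0.235860 ≈ 0.5289

P(poor earnings report | price drop) ≈ 0.5289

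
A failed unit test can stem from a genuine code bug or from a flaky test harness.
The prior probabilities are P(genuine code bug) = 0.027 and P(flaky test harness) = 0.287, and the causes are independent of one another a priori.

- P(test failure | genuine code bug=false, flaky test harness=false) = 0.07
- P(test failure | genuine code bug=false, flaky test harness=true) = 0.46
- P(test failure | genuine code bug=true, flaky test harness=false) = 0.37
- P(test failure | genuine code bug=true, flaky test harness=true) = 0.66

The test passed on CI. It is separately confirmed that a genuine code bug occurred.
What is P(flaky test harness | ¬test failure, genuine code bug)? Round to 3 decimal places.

P(¬test failure | genuine code bug) = 0.63×0.713 + 0.34×0.287 = 0.449190 + 0.097580 = 0.546770
The flaky test harness-present share is 0.34×0.287 = 0.097580.
Hence the posterior is 0.097580/0.546770 ≈ 0.178.

P(flaky test harness | ¬test failure, genuine code bug) ≈ 0.178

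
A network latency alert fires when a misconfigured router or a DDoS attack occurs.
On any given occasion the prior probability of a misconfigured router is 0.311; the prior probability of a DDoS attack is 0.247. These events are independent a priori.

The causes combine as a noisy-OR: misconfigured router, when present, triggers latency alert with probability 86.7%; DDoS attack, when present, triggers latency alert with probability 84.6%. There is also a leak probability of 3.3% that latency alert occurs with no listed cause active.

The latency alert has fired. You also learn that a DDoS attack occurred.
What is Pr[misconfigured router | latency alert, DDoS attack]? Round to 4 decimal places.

Pr[misconfigured router | latency alert, DDoS attack] ≈ 0.3420

Under noisy-OR, P(latency alert | causes) = 1 − (1−0.033)·∏(1−qᵢ) over the active causes.
Numerator (weight on configurations with misconfigured router): 0.980194·0.311 = 0.304840
Denominator P(latency alert | DDoS attack): 0.851082·0.689 + 0.980194·0.311 = 0.891235
P(misconfigured router | latency alert, DDoS attack) = 0.304840/0.891235 ≈ 0.3420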